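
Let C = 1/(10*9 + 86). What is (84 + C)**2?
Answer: 218596225/30976 ≈ 7057.0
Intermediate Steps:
C = 1/176 (C = 1/(90 + 86) = 1/176 ≈ 0.0056818)
(84 + C)**2 = (84 + 1/176)**2 = (14785/176)**2 = 218596225/30976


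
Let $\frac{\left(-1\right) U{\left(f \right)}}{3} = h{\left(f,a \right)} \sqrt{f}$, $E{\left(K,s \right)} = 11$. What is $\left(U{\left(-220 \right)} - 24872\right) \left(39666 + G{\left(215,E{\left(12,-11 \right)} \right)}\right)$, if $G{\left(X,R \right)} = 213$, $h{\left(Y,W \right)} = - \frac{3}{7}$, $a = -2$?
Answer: $-991870488 + 102546 i \sqrt{55} \approx -9.9187 \cdot 10^{8} + 7.605 \cdot 10^{5} i$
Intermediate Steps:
$h{\left(Y,W \right)} = - \frac{3}{7}$ ($h{\left(Y,W \right)} = \left(-3\right) \frac{1}{7} = - \frac{3}{7}$)
$U{\left(f \right)} = \frac{9 \sqrt{f}}{7}$ ($U{\left(f \right)} = - 3 \left(- \frac{3 \sqrt{f}}{7}\right) = \frac{9 \sqrt{f}}{7}$)
$\left(U{\left(-220 \right)} - 24872\right) \left(39666 + G{\left(215,E{\left(12,-11 \right)} \right)}\right) = \left(\frac{9 \sqrt{-220}}{7} - 24872\right) \left(39666 + 213\right) = \left(\frac{9 \cdot 2 i \sqrt{55}}{7} - 24872\right) 39879 = \left(\frac{18 i \sqrt{55}}{7} - 24872\right) 39879 = \left(-24872 + \frac{18 i \sqrt{55}}{7}\right) 39879 = -991870488 + 102546 i \sqrt{55}$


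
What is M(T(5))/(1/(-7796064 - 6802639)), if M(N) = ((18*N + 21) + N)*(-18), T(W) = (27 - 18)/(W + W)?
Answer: 50058952587/5 ≈ 1.0012e+10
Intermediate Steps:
T(W) = 9/(2*W) (T(W) = 9/((2*W)) = 9*(1/(2*W)) = 9/(2*W))
M(N) = -378 - 342*N (M(N) = ((21 + 18*N) + N)*(-18) = (21 + 19*N)*(-18) = -378 - 342*N)
M(T(5))/(1/(-7796064 - 6802639)) = (-378 - 1539/5)/(1/(-7796064 - 6802639)) = (-378 - 1539/5)/(1/(-14598703)) = (-378 - 342*9/10)/(-1/14598703) = (-378 - 1539/5)*(-14598703) = -3429/5*(-14598703) = 50058952587/5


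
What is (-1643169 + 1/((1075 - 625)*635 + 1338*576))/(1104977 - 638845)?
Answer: -1735906172021/492439557816 ≈ -3.5251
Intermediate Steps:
(-1643169 + 1/((1075 - 625)*635 + 1338*576))/(1104977 - 638845) = (-1643169 + 1/(450*635 + 770688))/466132 = (-1643169 + 1/(285750 + 770688))*(1/466132) = (-1643169 + 1/1056438)*(1/466132) = -1735906172021/1056438*1/466132 = -1735906172021/492439557816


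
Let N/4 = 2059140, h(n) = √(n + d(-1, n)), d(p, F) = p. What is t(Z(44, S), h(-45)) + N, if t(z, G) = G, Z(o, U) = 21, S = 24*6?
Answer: 8236560 + I*√46 ≈ 8.2366e+6 + 6.7823*I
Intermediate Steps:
S = 144
h(n) = √(-1 + n) (h(n) = √(n - 1) = √(-1 + n))
N = 8236560 (N = 4*2059140 = 8236560)
t(Z(44, S), h(-45)) + N = √(-1 - 45) + 8236560 = √(-46) + 8236560 = I*√46 + 8236560 = 8236560 + I*√46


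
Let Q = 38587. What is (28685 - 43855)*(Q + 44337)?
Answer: -1257957080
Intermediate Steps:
(28685 - 43855)*(Q + 44337) = (28685 - 43855)*(38587 + 44337) = -15170*82924 = -1257957080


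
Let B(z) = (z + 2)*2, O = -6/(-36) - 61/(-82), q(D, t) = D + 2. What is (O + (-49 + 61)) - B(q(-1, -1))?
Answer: 850/123 ≈ 6.9106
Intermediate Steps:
q(D, t) = 2 + D
O = 112/123 (O = -6*(-1/36) - 61*(-1/82) = ⅙ + 61/82 = 112/123 ≈ 0.91057)
B(z) = 4 + 2*z (B(z) = (2 + z)*2 = 4 + 2*z)
(O + (-49 + 61)) - B(q(-1, -1)) = (112/123 + (-49 + 61)) - (4 + 2*(2 - 1)) = (112/123 + 12) - (4 + 2*1) = 1588/123 - (4 + 2) = 1588/123 - 1*6 = 1588/123 - 6 = 850/123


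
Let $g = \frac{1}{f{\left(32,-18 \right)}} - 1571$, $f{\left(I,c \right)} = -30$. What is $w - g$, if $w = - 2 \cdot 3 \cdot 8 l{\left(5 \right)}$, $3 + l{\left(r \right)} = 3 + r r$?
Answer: $\frac{11131}{30} \approx 371.03$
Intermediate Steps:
$l{\left(r \right)} = r^{2}$ ($l{\left(r \right)} = -3 + \left(3 + r r\right) = -3 + \left(3 + r^{2}\right) = r^{2}$)
$w = -1200$ ($w = - 2 \cdot 3 \cdot 8 \cdot 5^{2} = - 2 \cdot 24 \cdot 25 = \left(-2\right) 600 = -1200$)
$g = - \frac{47131}{30}$ ($g = \frac{1}{-30} - 1571 = - \frac{1}{30} - 1571 = - \frac{47131}{30} \approx -1571.0$)
$w - g = -1200 - - \frac{47131}{30} = -1200 + \frac{47131}{30} = \frac{11131}{30}$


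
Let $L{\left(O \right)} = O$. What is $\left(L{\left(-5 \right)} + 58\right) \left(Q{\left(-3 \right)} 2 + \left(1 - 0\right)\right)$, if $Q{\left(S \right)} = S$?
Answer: $-265$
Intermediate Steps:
$\left(L{\left(-5 \right)} + 58\right) \left(Q{\left(-3 \right)} 2 + \left(1 - 0\right)\right) = \left(-5 + 58\right) \left(\left(-3\right) 2 + \left(1 - 0\right)\right) = 53 \left(-6 + \left(1 + 0\right)\right) = 53 \left(-6 + 1\right) = 53 \left(-5\right) = -265$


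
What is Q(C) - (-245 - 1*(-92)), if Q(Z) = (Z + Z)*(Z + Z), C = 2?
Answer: 169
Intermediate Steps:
Q(Z) = 4*Z² (Q(Z) = (2*Z)*(2*Z) = 4*Z²)
Q(C) - (-245 - 1*(-92)) = 4*2² - (-245 - 1*(-92)) = 4*4 - (-245 + 92) = 16 - 1*(-153) = 16 + 153 = 169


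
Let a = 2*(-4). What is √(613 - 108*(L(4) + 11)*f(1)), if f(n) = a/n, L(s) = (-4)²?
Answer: √23941 ≈ 154.73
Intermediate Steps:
L(s) = 16
a = -8
f(n) = -8/n
√(613 - 108*(L(4) + 11)*f(1)) = √(613 - 108*(16 + 11)*(-8/1)) = √(613 - 2916*(-8*1)) = √(613 - 2916*(-8)) = √(613 - 108*(-216)) = √(613 + 23328) = √23941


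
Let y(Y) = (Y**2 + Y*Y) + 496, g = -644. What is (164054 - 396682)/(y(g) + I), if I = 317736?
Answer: -3421/16878 ≈ -0.20269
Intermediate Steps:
y(Y) = 496 + 2*Y**2 (y(Y) = (Y**2 + Y**2) + 496 = 2*Y**2 + 496 = 496 + 2*Y**2)
(164054 - 396682)/(y(g) + I) = (164054 - 396682)/((496 + 2*(-644)**2) + 317736) = -232628/((496 + 2*414736) + 317736) = -232628/((496 + 829472) + 317736) = -232628/(829968 + 317736) = -232628/1147704 = -232628*1/1147704 = -3421/16878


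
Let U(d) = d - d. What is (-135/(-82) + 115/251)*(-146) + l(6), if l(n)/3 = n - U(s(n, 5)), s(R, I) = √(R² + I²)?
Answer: -2976757/10291 ≈ -289.26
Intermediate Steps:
s(R, I) = √(I² + R²)
U(d) = 0
l(n) = 3*n (l(n) = 3*(n - 1*0) = 3*(n + 0) = 3*n)
(-135/(-82) + 115/251)*(-146) + l(6) = (-135/(-82) + 115/251)*(-146) + 3*6 = (-135*(-1/82) + 115*(1/251))*(-146) + 18 = (135/82 + 115/251)*(-146) + 18 = (43315/20582)*(-146) + 18 = -3161995/10291 + 18 = -2976757/10291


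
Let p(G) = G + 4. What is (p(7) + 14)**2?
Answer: 625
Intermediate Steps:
p(G) = 4 + G
(p(7) + 14)**2 = ((4 + 7) + 14)**2 = (11 + 14)**2 = 25**2 = 625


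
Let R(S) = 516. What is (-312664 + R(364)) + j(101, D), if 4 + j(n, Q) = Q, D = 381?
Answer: -311771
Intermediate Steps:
j(n, Q) = -4 + Q
(-312664 + R(364)) + j(101, D) = (-312664 + 516) + (-4 + 381) = -312148 + 377 = -311771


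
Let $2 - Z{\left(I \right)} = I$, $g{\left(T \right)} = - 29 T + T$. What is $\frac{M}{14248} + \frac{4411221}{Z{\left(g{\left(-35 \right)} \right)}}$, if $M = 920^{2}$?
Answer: $- \frac{2584304067}{580606} \approx -4451.0$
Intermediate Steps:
$g{\left(T \right)} = - 28 T$
$Z{\left(I \right)} = 2 - I$
$M = 846400$
$\frac{M}{14248} + \frac{4411221}{Z{\left(g{\left(-35 \right)} \right)}} = \frac{846400}{14248} + \frac{4411221}{2 - \left(-28\right) \left(-35\right)} = 846400 \cdot \frac{1}{14248} + \frac{4411221}{2 - 980} = \frac{105800}{1781} + \frac{4411221}{2 - 980} = \frac{105800}{1781} + \frac{4411221}{-978} = \frac{105800}{1781} + 4411221 \left(- \frac{1}{978}\right) = \frac{105800}{1781} - \frac{1470407}{326} = - \frac{2584304067}{580606}$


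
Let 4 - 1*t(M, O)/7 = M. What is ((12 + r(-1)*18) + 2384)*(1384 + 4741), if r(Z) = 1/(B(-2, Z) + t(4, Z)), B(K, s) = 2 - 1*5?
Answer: 14638750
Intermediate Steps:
t(M, O) = 28 - 7*M
B(K, s) = -3 (B(K, s) = 2 - 5 = -3)
r(Z) = -1/3 (r(Z) = 1/(-3 + (28 - 7*4)) = 1/(-3 + (28 - 28)) = 1/(-3 + 0) = 1/(-3) = -1/3)
((12 + r(-1)*18) + 2384)*(1384 + 4741) = ((12 - 1/3*18) + 2384)*(1384 + 4741) = ((12 - 6) + 2384)*6125 = (6 + 2384)*6125 = 2390*6125 = 14638750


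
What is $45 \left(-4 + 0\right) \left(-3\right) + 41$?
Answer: $581$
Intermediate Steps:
$45 \left(-4 + 0\right) \left(-3\right) + 41 = 45 \left(\left(-4\right) \left(-3\right)\right) + 41 = 45 \cdot 12 + 41 = 540 + 41 = 581$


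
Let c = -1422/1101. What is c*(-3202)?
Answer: 1517748/367 ≈ 4135.6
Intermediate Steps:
c = -474/367 (c = -1422*1/1101 = -474/367 ≈ -1.2916)
c*(-3202) = -474/367*(-3202) = 1517748/367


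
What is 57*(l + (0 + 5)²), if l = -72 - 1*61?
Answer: -6156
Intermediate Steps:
l = -133 (l = -72 - 61 = -133)
57*(l + (0 + 5)²) = 57*(-133 + (0 + 5)²) = 57*(-133 + 5²) = 57*(-133 + 25) = 57*(-108) = -6156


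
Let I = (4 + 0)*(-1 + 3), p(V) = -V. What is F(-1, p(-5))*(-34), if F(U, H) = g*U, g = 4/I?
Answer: 17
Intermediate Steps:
I = 8 (I = 4*2 = 8)
g = ½ (g = 4/8 = 4*(⅛) = ½ ≈ 0.50000)
F(U, H) = U/2
F(-1, p(-5))*(-34) = ((½)*(-1))*(-34) = -½*(-34) = 17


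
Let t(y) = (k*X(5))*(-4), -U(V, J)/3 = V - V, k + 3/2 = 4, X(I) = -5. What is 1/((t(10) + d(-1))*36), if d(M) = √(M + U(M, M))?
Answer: 25/45018 - I/90036 ≈ 0.00055533 - 1.1107e-5*I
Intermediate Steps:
k = 5/2 (k = -3/2 + 4 = 5/2 ≈ 2.5000)
U(V, J) = 0 (U(V, J) = -3*(V - V) = -3*0 = 0)
d(M) = √M (d(M) = √(M + 0) = √M)
t(y) = 50 (t(y) = ((5/2)*(-5))*(-4) = -25/2*(-4) = 50)
1/((t(10) + d(-1))*36) = 1/((50 + √(-1))*36) = 1/((50 + I)*36) = 1/(1800 + 36*I) = (1800 - 36*I)/3241296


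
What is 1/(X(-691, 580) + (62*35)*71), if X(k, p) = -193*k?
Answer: 1/287433 ≈ 3.4791e-6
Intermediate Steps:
1/(X(-691, 580) + (62*35)*71) = 1/(-193*(-691) + (62*35)*71) = 1/(133363 + 2170*71) = 1/(133363 + 154070) = 1/287433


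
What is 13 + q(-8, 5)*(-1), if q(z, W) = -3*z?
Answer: -11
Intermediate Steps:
13 + q(-8, 5)*(-1) = 13 - 3*(-8)*(-1) = 13 + 24*(-1) = 13 - 24 = -11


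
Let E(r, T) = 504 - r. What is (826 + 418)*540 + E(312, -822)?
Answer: 671952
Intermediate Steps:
(826 + 418)*540 + E(312, -822) = (826 + 418)*540 + (504 - 1*312) = 1244*540 + (504 - 312) = 671760 + 192 = 671952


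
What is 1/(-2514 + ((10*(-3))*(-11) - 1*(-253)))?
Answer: -1/1931 ≈ -0.00051787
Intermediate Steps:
1/(-2514 + ((10*(-3))*(-11) - 1*(-253))) = 1/(-2514 + (-30*(-11) + 253)) = 1/(-2514 + (330 + 253)) = 1/(-2514 + 583) = 1/(-1931) = -1/1931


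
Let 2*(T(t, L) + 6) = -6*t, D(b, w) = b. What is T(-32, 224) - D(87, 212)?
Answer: 3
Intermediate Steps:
T(t, L) = -6 - 3*t (T(t, L) = -6 + (-6*t)/2 = -6 - 3*t)
T(-32, 224) - D(87, 212) = (-6 - 3*(-32)) - 1*87 = (-6 + 96) - 87 = 90 - 87 = 3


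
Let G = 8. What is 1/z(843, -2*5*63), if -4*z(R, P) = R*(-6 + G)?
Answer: -2/843 ≈ -0.0023725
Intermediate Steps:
z(R, P) = -R/2 (z(R, P) = -R*(-6 + 8)/4 = -R*2/4 = -R/2)
1/z(843, -2*5*63) = 1/(-½*843) = 1/(-843/2) = -2/843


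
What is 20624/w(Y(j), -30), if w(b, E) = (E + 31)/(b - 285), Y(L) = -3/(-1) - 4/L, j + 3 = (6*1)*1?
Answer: -17530400/3 ≈ -5.8435e+6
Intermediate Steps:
j = 3 (j = -3 + (6*1)*1 = -3 + 6*1 = -3 + 6 = 3)
Y(L) = 3 - 4/L (Y(L) = -3*(-1) - 4/L = 3 - 4/L)
w(b, E) = (31 + E)/(-285 + b)
20624/w(Y(j), -30) = 20624/(((31 - 30)/(-285 + (3 - 4/3)))) = 20624/((1/(-285 + (3 - 4*⅓)))) = 20624/((1/(-285 + (3 - 4/3)))) = 20624/((1/(-285 + 5/3))) = 20624/((1/(-850/3))) = 20624/((-3/850*1)) = 20624/(-3/850) = 20624*(-850/3) = -17530400/3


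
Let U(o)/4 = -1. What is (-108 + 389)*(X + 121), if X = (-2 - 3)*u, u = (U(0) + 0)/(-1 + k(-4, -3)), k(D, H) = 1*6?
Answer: 35125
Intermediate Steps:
k(D, H) = 6
U(o) = -4 (U(o) = 4*(-1) = -4)
u = -4/5 (u = (-4 + 0)/(-1 + 6) = -4/5 ≈ -0.80000)
X = 4 (X = (-2 - 3)*(-4/5) = -5*(-4/5) = 4)
(-108 + 389)*(X + 121) = (-108 + 389)*(4 + 121) = 281*125 = 35125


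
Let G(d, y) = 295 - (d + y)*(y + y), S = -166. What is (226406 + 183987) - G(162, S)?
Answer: 411426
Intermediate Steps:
G(d, y) = 295 - 2*y*(d + y) (G(d, y) = 295 - (d + y)*2*y = 295 - 2*y*(d + y))
(226406 + 183987) - G(162, S) = (226406 + 183987) - (295 - 2*(-166)² - 2*162*(-166)) = 410393 - (295 - 2*27556 + 53784) = 410393 - (295 - 55112 + 53784) = 410393 - 1*(-1033) = 410393 + 1033 = 411426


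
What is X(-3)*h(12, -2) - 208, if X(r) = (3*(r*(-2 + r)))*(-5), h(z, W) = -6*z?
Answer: 15992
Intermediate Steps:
X(r) = -15*r*(-2 + r) (X(r) = (3*r*(-2 + r))*(-5) = -15*r*(-2 + r))
X(-3)*h(12, -2) - 208 = (15*(-3)*(2 - 1*(-3)))*(-6*12) - 208 = (15*(-3)*(2 + 3))*(-72) - 208 = (15*(-3)*5)*(-72) - 208 = -225*(-72) - 208 = 16200 - 208 = 15992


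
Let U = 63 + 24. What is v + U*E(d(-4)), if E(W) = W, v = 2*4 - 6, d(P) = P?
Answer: -346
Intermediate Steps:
U = 87
v = 2 (v = 8 - 6 = 2)
v + U*E(d(-4)) = 2 + 87*(-4) = 2 - 348 = -346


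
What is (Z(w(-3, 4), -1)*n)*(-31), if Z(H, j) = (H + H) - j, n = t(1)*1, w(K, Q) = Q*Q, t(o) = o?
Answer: -1023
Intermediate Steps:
w(K, Q) = Q²
n = 1 (n = 1*1 = 1)
Z(H, j) = -j + 2*H (Z(H, j) = 2*H - j = -j + 2*H)
(Z(w(-3, 4), -1)*n)*(-31) = ((-1*(-1) + 2*4²)*1)*(-31) = ((1 + 2*16)*1)*(-31) = ((1 + 32)*1)*(-31) = (33*1)*(-31) = 33*(-31) = -1023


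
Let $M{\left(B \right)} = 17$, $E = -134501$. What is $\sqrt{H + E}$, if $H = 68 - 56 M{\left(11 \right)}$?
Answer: $i \sqrt{135385} \approx 367.95 i$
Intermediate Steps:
$H = -884$ ($H = 68 - 952 = -884$)
$\sqrt{H + E} = \sqrt{-884 - 134501} = \sqrt{-135385} = i \sqrt{135385}$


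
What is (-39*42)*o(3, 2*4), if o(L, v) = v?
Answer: -13104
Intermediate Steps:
(-39*42)*o(3, 2*4) = (-39*42)*(2*4) = -1638*8 = -13104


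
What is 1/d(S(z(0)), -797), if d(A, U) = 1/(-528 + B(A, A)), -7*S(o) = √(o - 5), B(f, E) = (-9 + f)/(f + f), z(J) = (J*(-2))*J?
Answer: -1055/2 - 63*I*√5/10 ≈ -527.5 - 14.087*I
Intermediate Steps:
z(J) = -2*J² (z(J) = (-2*J)*J = -2*J²)
B(f, E) = (-9 + f)/(2*f) (B(f, E) = (-9 + f)/((2*f)) = (-9 + f)*(1/(2*f)) = (-9 + f)/(2*f))
S(o) = -√(-5 + o)/7 (S(o) = -√(o - 5)/7 = -√(-5 + o)/7)
d(A, U) = 1/(-528 + (-9 + A)/(2*A))
1/d(S(z(0)), -797) = 1/(-2*(-√(-5 - 2*0²)/7)/(9 + 1055*(-√(-5 - 2*0²)/7))) = 1/(-2*(-√(-5 - 2*0)/7)/(9 + 1055*(-√(-5 - 2*0)/7))) = 1/(-2*(-√(-5 + 0)/7)/(9 + 1055*(-√(-5 + 0)/7))) = 1/(-2*(-I*√5/7)/(9 + 1055*(-I*√5/7))) = 1/(-2*(-I*√5/7)/(9 - 1055*I*√5/7)) = 1/(2*I*√5/(7*(9 - 1055*I*√5/7))) = -7*I*√5*(9 - 1055*I*√5/7)/10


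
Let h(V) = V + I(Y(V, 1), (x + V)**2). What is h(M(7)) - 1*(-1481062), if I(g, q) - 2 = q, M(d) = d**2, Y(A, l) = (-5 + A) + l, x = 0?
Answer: 1483514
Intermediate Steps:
Y(A, l) = -5 + A + l
I(g, q) = 2 + q
h(V) = 2 + V + V**2 (h(V) = V + (2 + (0 + V)**2) = V + (2 + V**2) = 2 + V + V**2)
h(M(7)) - 1*(-1481062) = (2 + 7**2 + (7**2)**2) - 1*(-1481062) = (2 + 49 + 49**2) + 1481062 = (2 + 49 + 2401) + 1481062 = 2452 + 1481062 = 1483514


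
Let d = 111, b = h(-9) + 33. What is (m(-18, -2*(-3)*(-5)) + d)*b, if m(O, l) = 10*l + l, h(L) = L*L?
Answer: -24966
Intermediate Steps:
h(L) = L²
b = 114 (b = (-9)² + 33 = 81 + 33 = 114)
m(O, l) = 11*l
(m(-18, -2*(-3)*(-5)) + d)*b = (11*(-2*(-3)*(-5)) + 111)*114 = (11*(6*(-5)) + 111)*114 = (11*(-30) + 111)*114 = (-330 + 111)*114 = -219*114 = -24966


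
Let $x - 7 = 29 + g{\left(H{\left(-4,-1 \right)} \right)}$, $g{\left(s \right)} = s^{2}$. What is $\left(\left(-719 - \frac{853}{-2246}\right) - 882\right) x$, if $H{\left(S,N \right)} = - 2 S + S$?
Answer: $- \frac{93469818}{1123} \approx -83232.0$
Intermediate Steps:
$H{\left(S,N \right)} = - S$
$x = 52$ ($x = 7 + \left(29 + \left(\left(-1\right) \left(-4\right)\right)^{2}\right) = 7 + \left(29 + 4^{2}\right) = 7 + \left(29 + 16\right) = 7 + 45 = 52$)
$\left(\left(-719 - \frac{853}{-2246}\right) - 882\right) x = \left(\left(-719 - \frac{853}{-2246}\right) - 882\right) 52 = \left(\left(-719 - - \frac{853}{2246}\right) - 882\right) 52 = \left(\left(-719 + \frac{853}{2246}\right) - 882\right) 52 = \left(- \frac{1614021}{2246} - 882\right) 52 = \left(- \frac{3594993}{2246}\right) 52 = - \frac{93469818}{1123}$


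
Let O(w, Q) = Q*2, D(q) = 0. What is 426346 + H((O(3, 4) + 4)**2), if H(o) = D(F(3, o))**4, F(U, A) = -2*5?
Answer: 426346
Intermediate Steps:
F(U, A) = -10
O(w, Q) = 2*Q
H(o) = 0 (H(o) = 0**4 = 0)
426346 + H((O(3, 4) + 4)**2) = 426346 + 0 = 426346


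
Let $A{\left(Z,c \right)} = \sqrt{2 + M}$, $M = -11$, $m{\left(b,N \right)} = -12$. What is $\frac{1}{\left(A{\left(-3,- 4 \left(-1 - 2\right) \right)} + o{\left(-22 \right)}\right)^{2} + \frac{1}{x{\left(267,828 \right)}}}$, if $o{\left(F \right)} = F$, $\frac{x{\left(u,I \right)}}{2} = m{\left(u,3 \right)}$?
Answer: $\frac{273576}{139973425} + \frac{76032 i}{139973425} \approx 0.0019545 + 0.00054319 i$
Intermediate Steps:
$x{\left(u,I \right)} = -24$ ($x{\left(u,I \right)} = 2 \left(-12\right) = -24$)
$A{\left(Z,c \right)} = 3 i$ ($A{\left(Z,c \right)} = \sqrt{2 - 11} = \sqrt{-9} = 3 i$)
$\frac{1}{\left(A{\left(-3,- 4 \left(-1 - 2\right) \right)} + o{\left(-22 \right)}\right)^{2} + \frac{1}{x{\left(267,828 \right)}}} = \frac{1}{\left(3 i - 22\right)^{2} + \frac{1}{-24}} = \frac{1}{\left(-22 + 3 i\right)^{2} - \frac{1}{24}} = \frac{1}{- \frac{1}{24} + \left(-22 + 3 i\right)^{2}}$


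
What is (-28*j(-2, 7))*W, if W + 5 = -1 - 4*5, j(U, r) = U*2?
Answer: -2912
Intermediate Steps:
j(U, r) = 2*U
W = -26 (W = -5 + (-1 - 4*5) = -5 + (-1 - 20) = -5 - 21 = -26)
(-28*j(-2, 7))*W = -56*(-2)*(-26) = -28*(-4)*(-26) = 112*(-26) = -2912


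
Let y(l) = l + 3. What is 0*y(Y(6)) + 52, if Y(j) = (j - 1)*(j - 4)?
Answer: 52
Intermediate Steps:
Y(j) = (-1 + j)*(-4 + j)
y(l) = 3 + l
0*y(Y(6)) + 52 = 0*(3 + (4 + 6² - 5*6)) + 52 = 0*(3 + (4 + 36 - 30)) + 52 = 0*(3 + 10) + 52 = 0*13 + 52 = 0 + 52 = 52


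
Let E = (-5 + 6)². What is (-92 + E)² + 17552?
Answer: 25833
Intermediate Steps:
E = 1 (E = 1² = 1)
(-92 + E)² + 17552 = (-92 + 1)² + 17552 = (-91)² + 17552 = 8281 + 17552 = 25833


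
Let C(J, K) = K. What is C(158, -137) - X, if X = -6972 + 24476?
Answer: -17641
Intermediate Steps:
X = 17504
C(158, -137) - X = -137 - 1*17504 = -137 - 17504 = -17641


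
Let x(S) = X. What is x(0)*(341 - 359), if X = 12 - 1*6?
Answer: -108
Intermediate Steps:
X = 6 (X = 12 - 6 = 6)
x(S) = 6
x(0)*(341 - 359) = 6*(341 - 359) = 6*(-18) = -108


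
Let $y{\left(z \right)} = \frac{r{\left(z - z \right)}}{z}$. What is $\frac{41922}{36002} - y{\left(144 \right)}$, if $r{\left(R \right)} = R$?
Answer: $\frac{20961}{18001} \approx 1.1644$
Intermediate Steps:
$y{\left(z \right)} = 0$ ($y{\left(z \right)} = \frac{z - z}{z} = \frac{0}{z} = 0$)
$\frac{41922}{36002} - y{\left(144 \right)} = \frac{41922}{36002} - 0 = 41922 \cdot \frac{1}{36002} + 0 = \frac{20961}{18001} + 0 = \frac{20961}{18001}$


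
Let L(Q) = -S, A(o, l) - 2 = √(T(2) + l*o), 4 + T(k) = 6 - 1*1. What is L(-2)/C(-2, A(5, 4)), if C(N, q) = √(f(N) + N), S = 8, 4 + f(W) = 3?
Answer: 8*I*√3/3 ≈ 4.6188*I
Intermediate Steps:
f(W) = -1 (f(W) = -4 + 3 = -1)
T(k) = 1 (T(k) = -4 + (6 - 1*1) = -4 + (6 - 1) = -4 + 5 = 1)
A(o, l) = 2 + √(1 + l*o)
C(N, q) = √(-1 + N)
L(Q) = -8 (L(Q) = -1*8 = -8)
L(-2)/C(-2, A(5, 4)) = -8/√(-1 - 2) = -8*(-I*√3/3) = -(-8)*I*√3/3 = 8*I*√3/3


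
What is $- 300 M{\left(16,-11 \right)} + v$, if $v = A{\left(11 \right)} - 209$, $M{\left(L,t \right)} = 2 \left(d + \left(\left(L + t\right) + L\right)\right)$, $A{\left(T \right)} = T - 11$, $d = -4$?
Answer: $-10409$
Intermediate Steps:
$A{\left(T \right)} = -11 + T$
$M{\left(L,t \right)} = -8 + 2 t + 4 L$ ($M{\left(L,t \right)} = 2 \left(-4 + \left(\left(L + t\right) + L\right)\right) = 2 \left(-4 + \left(t + 2 L\right)\right) = 2 \left(-4 + t + 2 L\right) = -8 + 2 t + 4 L$)
$v = -209$ ($v = \left(-11 + 11\right) - 209 = 0 - 209 = -209$)
$- 300 M{\left(16,-11 \right)} + v = - 300 \left(-8 + 2 \left(-11\right) + 4 \cdot 16\right) - 209 = - 300 \left(-8 - 22 + 64\right) - 209 = \left(-300\right) 34 - 209 = -10200 - 209 = -10409$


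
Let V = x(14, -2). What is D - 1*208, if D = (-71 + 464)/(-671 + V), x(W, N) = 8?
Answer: -46099/221 ≈ -208.59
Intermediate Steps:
V = 8
D = -131/221 (D = (-71 + 464)/(-671 + 8) = 393/(-663) = 393*(-1/663) = -131/221 ≈ -0.59276)
D - 1*208 = -131/221 - 1*208 = -131/221 - 208 = -46099/221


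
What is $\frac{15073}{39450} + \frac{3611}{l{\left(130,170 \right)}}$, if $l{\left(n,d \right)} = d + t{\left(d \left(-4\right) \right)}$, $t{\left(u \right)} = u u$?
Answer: $\frac{118579526}{304139775} \approx 0.38988$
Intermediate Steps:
$t{\left(u \right)} = u^{2}$
$l{\left(n,d \right)} = d + 16 d^{2}$ ($l{\left(n,d \right)} = d + \left(d \left(-4\right)\right)^{2} = d + \left(- 4 d\right)^{2} = d + 16 d^{2}$)
$\frac{15073}{39450} + \frac{3611}{l{\left(130,170 \right)}} = \frac{15073}{39450} + \frac{3611}{170 \left(1 + 16 \cdot 170\right)} = 15073 \cdot \frac{1}{39450} + \frac{3611}{170 \left(1 + 2720\right)} = \frac{15073}{39450} + \frac{3611}{170 \cdot 2721} = \frac{15073}{39450} + \frac{3611}{462570} = \frac{118579526}{304139775}$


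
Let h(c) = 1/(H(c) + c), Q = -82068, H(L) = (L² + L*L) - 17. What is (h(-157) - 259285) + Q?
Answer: -16768624771/49124 ≈ -3.4135e+5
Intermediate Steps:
H(L) = -17 + 2*L² (H(L) = (L² + L²) - 17 = 2*L² - 17 = -17 + 2*L²)
h(c) = 1/(-17 + c + 2*c²) (h(c) = 1/((-17 + 2*c²) + c) = 1/(-17 + c + 2*c²))
(h(-157) - 259285) + Q = (1/(-17 - 157 + 2*(-157)²) - 259285) - 82068 = (1/(-17 - 157 + 2*24649) - 259285) - 82068 = (1/(-17 - 157 + 49298) - 259285) - 82068 = (1/49124 - 259285) - 82068 = -12737116339/49124 - 82068 = -16768624771/49124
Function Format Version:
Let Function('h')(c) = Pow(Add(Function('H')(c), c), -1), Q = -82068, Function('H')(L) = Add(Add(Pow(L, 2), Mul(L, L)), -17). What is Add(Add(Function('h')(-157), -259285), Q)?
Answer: Rational(-16768624771, 49124) ≈ -3.4135e+5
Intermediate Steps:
Function('H')(L) = Add(-17, Mul(2, Pow(L, 2))) (Function('H')(L) = Add(Add(Pow(L, 2), Pow(L, 2)), -17) = Add(Mul(2, Pow(L, 2)), -17) = Add(-17, Mul(2, Pow(L, 2))))
Function('h')(c) = Pow(Add(-17, c, Mul(2, Pow(c, 2))), -1) (Function('h')(c) = Pow(Add(Add(-17, Mul(2, Pow(c, 2))), c), -1) = Pow(Add(-17, c, Mul(2, Pow(c, 2))), -1))
Add(Add(Function('h')(-157), -259285), Q) = Add(Add(Pow(Add(-17, -157, Mul(2, Pow(-157, 2))), -1), -259285), -82068) = Add(Add(Pow(Add(-17, -157, Mul(2, 24649)), -1), -259285), -82068) = Add(Add(Pow(Add(-17, -157, 49298), -1), -259285), -82068) = Add(Add(Pow(49124, -1), -259285), -82068) = Add(Add(Rational(1, 49124), -259285), -82068) = Add(Rational(-12737116339, 49124), -82068) = Rational(-16768624771, 49124)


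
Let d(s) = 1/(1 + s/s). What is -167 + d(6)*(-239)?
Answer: -573/2 ≈ -286.50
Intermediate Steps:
d(s) = ½ (d(s) = 1/(1 + 1) = 1/2 = ½)
-167 + d(6)*(-239) = -167 + (½)*(-239) = -167 - 239/2 = -573/2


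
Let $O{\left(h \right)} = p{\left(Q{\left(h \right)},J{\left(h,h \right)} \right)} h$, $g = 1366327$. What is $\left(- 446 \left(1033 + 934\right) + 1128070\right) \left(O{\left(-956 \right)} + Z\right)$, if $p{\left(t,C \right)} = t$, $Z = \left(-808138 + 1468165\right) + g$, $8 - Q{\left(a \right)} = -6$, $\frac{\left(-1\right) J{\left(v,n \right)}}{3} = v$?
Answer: $504828720360$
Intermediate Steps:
$J{\left(v,n \right)} = - 3 v$
$Q{\left(a \right)} = 14$ ($Q{\left(a \right)} = 8 - -6 = 8 + 6 = 14$)
$Z = 2026354$ ($Z = \left(-808138 + 1468165\right) + 1366327 = 660027 + 1366327 = 2026354$)
$O{\left(h \right)} = 14 h$
$\left(- 446 \left(1033 + 934\right) + 1128070\right) \left(O{\left(-956 \right)} + Z\right) = \left(- 446 \left(1033 + 934\right) + 1128070\right) \left(14 \left(-956\right) + 2026354\right) = \left(\left(-446\right) 1967 + 1128070\right) \left(-13384 + 2026354\right) = \left(-877282 + 1128070\right) 2012970 = 250788 \cdot 2012970 = 504828720360$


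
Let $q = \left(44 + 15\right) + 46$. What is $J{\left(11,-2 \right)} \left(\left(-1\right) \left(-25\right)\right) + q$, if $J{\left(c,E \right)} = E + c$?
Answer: $330$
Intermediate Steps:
$q = 105$ ($q = 59 + 46 = 105$)
$J{\left(11,-2 \right)} \left(\left(-1\right) \left(-25\right)\right) + q = \left(-2 + 11\right) \left(\left(-1\right) \left(-25\right)\right) + 105 = 9 \cdot 25 + 105 = 225 + 105 = 330$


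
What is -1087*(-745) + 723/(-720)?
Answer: 194355359/240 ≈ 8.0981e+5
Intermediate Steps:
-1087*(-745) + 723/(-720) = 809815 + 723*(-1/720) = 809815 - 241/240 = 194355359/240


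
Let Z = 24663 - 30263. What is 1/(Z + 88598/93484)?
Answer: -46742/261710901 ≈ -0.00017860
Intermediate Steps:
Z = -5600
1/(Z + 88598/93484) = 1/(-5600 + 88598/93484) = 1/(-5600 + 88598*(1/93484)) = 1/(-5600 + 44299/46742) = 1/(-261710901/46742) = -46742/261710901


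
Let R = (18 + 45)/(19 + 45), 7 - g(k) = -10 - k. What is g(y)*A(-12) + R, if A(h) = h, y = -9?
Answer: -6081/64 ≈ -95.016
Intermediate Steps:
g(k) = 17 + k (g(k) = 7 - (-10 - k) = 7 + (10 + k) = 17 + k)
R = 63/64 ≈ 0.98438
g(y)*A(-12) + R = (17 - 9)*(-12) + 63/64 = 8*(-12) + 63/64 = -96 + 63/64 = -6081/64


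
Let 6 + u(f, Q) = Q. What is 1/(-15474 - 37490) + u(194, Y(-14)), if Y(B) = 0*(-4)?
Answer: -317785/52964 ≈ -6.0000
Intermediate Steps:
Y(B) = 0
u(f, Q) = -6 + Q
1/(-15474 - 37490) + u(194, Y(-14)) = 1/(-15474 - 37490) + (-6 + 0) = 1/(-52964) - 6 = -1/52964 - 6 = -317785/52964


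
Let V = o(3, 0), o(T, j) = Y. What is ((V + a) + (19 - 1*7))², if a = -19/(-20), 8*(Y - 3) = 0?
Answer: 101761/400 ≈ 254.40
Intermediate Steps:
Y = 3 (Y = 3 + (⅛)*0 = 3 + 0 = 3)
o(T, j) = 3
V = 3
a = 19/20 (a = -19*(-1/20) = 19/20 ≈ 0.95000)
((V + a) + (19 - 1*7))² = ((3 + 19/20) + (19 - 1*7))² = (79/20 + (19 - 7))² = (79/20 + 12)² = (319/20)² = 101761/400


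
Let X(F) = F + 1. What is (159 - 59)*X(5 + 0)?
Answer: 600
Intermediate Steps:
X(F) = 1 + F
(159 - 59)*X(5 + 0) = (159 - 59)*(1 + (5 + 0)) = 100*(1 + 5) = 100*6 = 600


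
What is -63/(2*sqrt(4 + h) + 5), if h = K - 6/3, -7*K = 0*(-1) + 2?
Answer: -2205/127 + 252*sqrt(21)/127 ≈ -8.2692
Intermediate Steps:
K = -2/7 (K = -(0*(-1) + 2)/7 = -(0 + 2)/7 = -1/7*2 = -2/7 ≈ -0.28571)
h = -16/7 (h = -2/7 - 6/3 = -2/7 - 1*2 = -2/7 - 2 = -16/7 ≈ -2.2857)
-63/(2*sqrt(4 + h) + 5) = -63/(2*sqrt(4 - 16/7) + 5) = -63/(2*sqrt(12/7) + 5) = -63/(2*(2*sqrt(21)/7) + 5) = -63/(4*sqrt(21)/7 + 5) = -63/(5 + 4*sqrt(21)/7)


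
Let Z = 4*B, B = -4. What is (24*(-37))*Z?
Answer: 14208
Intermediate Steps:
Z = -16 (Z = 4*(-4) = -16)
(24*(-37))*Z = (24*(-37))*(-16) = -888*(-16) = 14208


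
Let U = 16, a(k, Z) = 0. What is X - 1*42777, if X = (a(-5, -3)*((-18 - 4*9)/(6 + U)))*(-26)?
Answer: -42777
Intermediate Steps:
X = 0 (X = (0*((-18 - 4*9)/(6 + 16)))*(-26) = (0*((-18 - 36)/22))*(-26) = (0*(-54*1/22))*(-26) = (0*(-27/11))*(-26) = 0*(-26) = 0)
X - 1*42777 = 0 - 1*42777 = 0 - 42777 = -42777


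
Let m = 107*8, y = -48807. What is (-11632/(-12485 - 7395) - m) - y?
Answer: 119159689/2485 ≈ 47952.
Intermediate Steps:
m = 856
(-11632/(-12485 - 7395) - m) - y = (-11632/(-12485 - 7395) - 1*856) - 1*(-48807) = (-11632/(-19880) - 856) + 48807 = (-11632*(-1/19880) - 856) + 48807 = (1454/2485 - 856) + 48807 = -2125706/2485 + 48807 = 119159689/2485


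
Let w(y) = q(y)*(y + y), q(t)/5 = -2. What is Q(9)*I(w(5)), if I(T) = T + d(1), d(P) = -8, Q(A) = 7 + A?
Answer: -1728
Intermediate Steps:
q(t) = -10 (q(t) = 5*(-2) = -10)
w(y) = -20*y (w(y) = -10*(y + y) = -20*y)
I(T) = -8 + T (I(T) = T - 8 = -8 + T)
Q(9)*I(w(5)) = (7 + 9)*(-8 - 20*5) = 16*(-8 - 100) = 16*(-108) = -1728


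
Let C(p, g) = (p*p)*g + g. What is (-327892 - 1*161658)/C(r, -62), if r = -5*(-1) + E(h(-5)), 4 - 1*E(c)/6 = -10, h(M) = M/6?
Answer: 244775/245582 ≈ 0.99671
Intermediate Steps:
h(M) = M/6 (h(M) = M*(⅙) = M/6)
E(c) = 84 (E(c) = 24 - 6*(-10) = 24 + 60 = 84)
r = 89 (r = -5*(-1) + 84 = 5 + 84 = 89)
C(p, g) = g + g*p² (C(p, g) = p²*g + g = g*p² + g = g + g*p²)
(-327892 - 1*161658)/C(r, -62) = (-327892 - 1*161658)/((-62*(1 + 89²))) = (-327892 - 161658)/((-62*(1 + 7921))) = -489550/((-62*7922)) = -489550/(-491164) = -489550*(-1/491164) = 244775/245582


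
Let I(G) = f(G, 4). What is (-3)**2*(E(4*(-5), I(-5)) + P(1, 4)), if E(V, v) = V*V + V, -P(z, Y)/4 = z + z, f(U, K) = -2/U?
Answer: 3348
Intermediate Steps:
I(G) = -2/G
P(z, Y) = -8*z (P(z, Y) = -4*(z + z) = -8*z)
E(V, v) = V + V**2 (E(V, v) = V**2 + V = V + V**2)
(-3)**2*(E(4*(-5), I(-5)) + P(1, 4)) = (-3)**2*((4*(-5))*(1 + 4*(-5)) - 8*1) = 9*(-20*(1 - 20) - 8) = 9*(-20*(-19) - 8) = 9*(380 - 8) = 9*372 = 3348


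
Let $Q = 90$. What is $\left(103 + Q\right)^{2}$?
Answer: $37249$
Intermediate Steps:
$\left(103 + Q\right)^{2} = \left(103 + 90\right)^{2} = 193^{2} = 37249$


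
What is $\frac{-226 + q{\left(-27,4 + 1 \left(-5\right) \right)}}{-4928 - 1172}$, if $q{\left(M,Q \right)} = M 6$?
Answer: $\frac{97}{1525} \approx 0.063607$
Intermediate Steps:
$q{\left(M,Q \right)} = 6 M$
$\frac{-226 + q{\left(-27,4 + 1 \left(-5\right) \right)}}{-4928 - 1172} = \frac{-226 + 6 \left(-27\right)}{-4928 - 1172} = \frac{-226 - 162}{-6100} = \left(-388\right) \left(- \frac{1}{6100}\right) = \frac{97}{1525}$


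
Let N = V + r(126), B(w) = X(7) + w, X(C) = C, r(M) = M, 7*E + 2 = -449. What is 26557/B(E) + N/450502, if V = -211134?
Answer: -41916348257/90550902 ≈ -462.90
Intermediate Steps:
E = -451/7 (E = -2/7 + (⅐)*(-449) = -2/7 - 449/7 = -451/7 ≈ -64.429)
B(w) = 7 + w
N = -211008 (N = -211134 + 126 = -211008)
26557/B(E) + N/450502 = 26557/(7 - 451/7) - 211008/450502 = 26557/(-402/7) - 211008*1/450502 = 26557*(-7/402) - 105504/225251 = -185899/402 - 105504/225251 = -41916348257/90550902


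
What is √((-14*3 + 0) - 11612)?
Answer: I*√11654 ≈ 107.95*I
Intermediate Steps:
√((-14*3 + 0) - 11612) = √((-42 + 0) - 11612) = √(-42 - 11612) = √(-11654) = I*√11654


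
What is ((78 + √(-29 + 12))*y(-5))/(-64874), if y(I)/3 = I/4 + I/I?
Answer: 117/129748 + 3*I*√17/259496 ≈ 0.00090175 + 4.7667e-5*I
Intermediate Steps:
y(I) = 3 + 3*I/4 (y(I) = 3*(I/4 + I/I) = 3*(I*(¼) + 1) = 3*(I/4 + 1) = 3*(1 + I/4) = 3 + 3*I/4)
((78 + √(-29 + 12))*y(-5))/(-64874) = ((78 + √(-29 + 12))*(3 + (¾)*(-5)))/(-64874) = ((78 + √(-17))*(3 - 15/4))*(-1/64874) = ((78 + I*√17)*(-¾))*(-1/64874) = (-117/2 - 3*I*√17/4)*(-1/64874) = 117/129748 + 3*I*√17/259496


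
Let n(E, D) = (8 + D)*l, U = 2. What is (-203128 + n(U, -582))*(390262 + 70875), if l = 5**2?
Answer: -100287152486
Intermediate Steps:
l = 25
n(E, D) = 200 + 25*D (n(E, D) = (8 + D)*25 = 200 + 25*D)
(-203128 + n(U, -582))*(390262 + 70875) = (-203128 + (200 + 25*(-582)))*(390262 + 70875) = (-203128 + (200 - 14550))*461137 = (-203128 - 14350)*461137 = -217478*461137 = -100287152486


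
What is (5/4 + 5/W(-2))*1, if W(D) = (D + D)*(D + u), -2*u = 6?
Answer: 3/2 ≈ 1.5000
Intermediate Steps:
u = -3 (u = -½*6 = -3)
W(D) = 2*D*(-3 + D) (W(D) = (D + D)*(D - 3) = (2*D)*(-3 + D) = 2*D*(-3 + D))
(5/4 + 5/W(-2))*1 = (5/4 + 5/((2*(-2)*(-3 - 2))))*1 = (5*(¼) + 5/((2*(-2)*(-5))))*1 = (5/4 + 5/20)*1 = (5/4 + 5*(1/20))*1 = (5/4 + ¼)*1 = (3/2)*1 = 3/2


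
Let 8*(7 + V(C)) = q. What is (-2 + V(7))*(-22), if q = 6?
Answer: 363/2 ≈ 181.50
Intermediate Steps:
V(C) = -25/4 (V(C) = -7 + (⅛)*6 = -7 + ¾ = -25/4)
(-2 + V(7))*(-22) = (-2 - 25/4)*(-22) = -33/4*(-22) = 363/2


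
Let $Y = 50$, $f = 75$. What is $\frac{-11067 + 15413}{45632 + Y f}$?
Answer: $\frac{2173}{24691} \approx 0.088008$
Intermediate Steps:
$\frac{-11067 + 15413}{45632 + Y f} = \frac{-11067 + 15413}{45632 + 50 \cdot 75} = \frac{4346}{45632 + 3750} = \frac{4346}{49382} = 4346 \cdot \frac{1}{49382} = \frac{2173}{24691}$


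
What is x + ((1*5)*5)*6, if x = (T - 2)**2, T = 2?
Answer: 150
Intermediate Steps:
x = 0 (x = (2 - 2)**2 = 0**2 = 0)
x + ((1*5)*5)*6 = 0 + ((1*5)*5)*6 = 0 + (5*5)*6 = 0 + 25*6 = 0 + 150 = 150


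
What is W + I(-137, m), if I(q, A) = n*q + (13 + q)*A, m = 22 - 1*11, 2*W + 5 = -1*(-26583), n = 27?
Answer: 8226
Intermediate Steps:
W = 13289 (W = -5/2 + (-1*(-26583))/2 = -5/2 + (1/2)*26583 = -5/2 + 26583/2 = 13289)
m = 11 (m = 22 - 11 = 11)
I(q, A) = 27*q + A*(13 + q) (I(q, A) = 27*q + (13 + q)*A = 27*q + A*(13 + q))
W + I(-137, m) = 13289 + (13*11 + 27*(-137) + 11*(-137)) = 13289 + (143 - 3699 - 1507) = 13289 - 5063 = 8226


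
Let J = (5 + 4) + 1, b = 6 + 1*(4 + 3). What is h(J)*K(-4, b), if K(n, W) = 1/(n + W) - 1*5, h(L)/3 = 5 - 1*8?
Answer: 44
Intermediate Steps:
b = 13 (b = 6 + 1*7 = 6 + 7 = 13)
J = 10 (J = 9 + 1 = 10)
h(L) = -9 (h(L) = 3*(5 - 1*8) = 3*(5 - 8) = 3*(-3) = -9)
K(n, W) = -5 + 1/(W + n) (K(n, W) = 1/(W + n) - 5 = -5 + 1/(W + n))
h(J)*K(-4, b) = -9*(1 - 5*13 - 5*(-4))/(13 - 4) = -9*(1 - 65 + 20)/9 = -(-44) = -9*(-44/9) = 44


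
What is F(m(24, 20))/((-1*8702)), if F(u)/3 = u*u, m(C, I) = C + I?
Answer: -2904/4351 ≈ -0.66743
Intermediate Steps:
F(u) = 3*u**2 (F(u) = 3*(u*u) = 3*u**2)
F(m(24, 20))/((-1*8702)) = (3*(24 + 20)**2)/((-1*8702)) = (3*44**2)/(-8702) = (3*1936)*(-1/8702) = 5808*(-1/8702) = -2904/4351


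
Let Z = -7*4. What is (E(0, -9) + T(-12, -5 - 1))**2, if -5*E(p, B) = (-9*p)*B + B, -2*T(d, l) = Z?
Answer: 6241/25 ≈ 249.64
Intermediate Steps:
Z = -28
T(d, l) = 14 (T(d, l) = -1/2*(-28) = 14)
E(p, B) = -B/5 + 9*B*p/5 (E(p, B) = -((-9*p)*B + B)/5 = -(-9*B*p + B)/5 = -(B - 9*B*p)/5 = -B/5 + 9*B*p/5)
(E(0, -9) + T(-12, -5 - 1))**2 = ((1/5)*(-9)*(-1 + 9*0) + 14)**2 = ((1/5)*(-9)*(-1 + 0) + 14)**2 = ((1/5)*(-9)*(-1) + 14)**2 = (9/5 + 14)**2 = (79/5)**2 = 6241/25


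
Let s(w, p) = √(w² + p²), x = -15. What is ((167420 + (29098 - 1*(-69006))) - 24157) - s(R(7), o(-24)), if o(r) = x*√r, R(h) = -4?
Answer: 241367 - 2*I*√1346 ≈ 2.4137e+5 - 73.376*I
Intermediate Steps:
o(r) = -15*√r
s(w, p) = √(p² + w²)
((167420 + (29098 - 1*(-69006))) - 24157) - s(R(7), o(-24)) = ((167420 + (29098 - 1*(-69006))) - 24157) - √((-30*I*√6)² + (-4)²) = ((167420 + (29098 + 69006)) - 24157) - √((-30*I*√6)² + 16) = ((167420 + 98104) - 24157) - √((-30*I*√6)² + 16) = (265524 - 24157) - √(-5400 + 16) = 241367 - √(-5384) = 241367 - 2*I*√1346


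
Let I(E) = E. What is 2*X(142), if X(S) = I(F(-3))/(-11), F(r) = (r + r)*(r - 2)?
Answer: -60/11 ≈ -5.4545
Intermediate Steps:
F(r) = 2*r*(-2 + r) (F(r) = (2*r)*(-2 + r) = 2*r*(-2 + r))
X(S) = -30/11 (X(S) = (2*(-3)*(-2 - 3))/(-11) = (2*(-3)*(-5))*(-1/11) = 30*(-1/11) = -30/11)
2*X(142) = 2*(-30/11) = -60/11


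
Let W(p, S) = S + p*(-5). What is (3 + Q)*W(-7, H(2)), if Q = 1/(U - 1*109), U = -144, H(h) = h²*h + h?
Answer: 34110/253 ≈ 134.82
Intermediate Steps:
H(h) = h + h³ (H(h) = h³ + h = h + h³)
W(p, S) = S - 5*p
Q = -1/253 (Q = 1/(-144 - 1*109) = 1/(-144 - 109) = 1/(-253) = -1/253 ≈ -0.0039526)
(3 + Q)*W(-7, H(2)) = (3 - 1/253)*((2 + 2³) - 5*(-7)) = 758*((2 + 8) + 35)/253 = 758*(10 + 35)/253 = (758/253)*45 = 34110/253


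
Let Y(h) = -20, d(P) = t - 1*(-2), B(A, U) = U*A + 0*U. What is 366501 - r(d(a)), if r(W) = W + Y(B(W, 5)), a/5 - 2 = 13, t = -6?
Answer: 366525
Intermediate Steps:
a = 75 (a = 10 + 5*13 = 10 + 65 = 75)
B(A, U) = A*U (B(A, U) = A*U + 0 = A*U)
d(P) = -4 (d(P) = -6 - 1*(-2) = -6 + 2 = -4)
r(W) = -20 + W (r(W) = W - 20 = -20 + W)
366501 - r(d(a)) = 366501 - (-20 - 4) = 366501 - 1*(-24) = 366501 + 24 = 366525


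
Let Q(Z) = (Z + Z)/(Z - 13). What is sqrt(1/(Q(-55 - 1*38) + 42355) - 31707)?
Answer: I*sqrt(39947743824206981)/1122454 ≈ 178.06*I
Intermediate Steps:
Q(Z) = 2*Z/(-13 + Z) (Q(Z) = (2*Z)/(-13 + Z) = 2*Z/(-13 + Z))
sqrt(1/(Q(-55 - 1*38) + 42355) - 31707) = sqrt(1/(2*(-55 - 1*38)/(-13 + (-55 - 1*38)) + 42355) - 31707) = sqrt(1/(2*(-55 - 38)/(-13 + (-55 - 38)) + 42355) - 31707) = sqrt(1/(2*(-93)/(-13 - 93) + 42355) - 31707) = sqrt(1/(2*(-93)/(-106) + 42355) - 31707) = sqrt(1/(2*(-93)*(-1/106) + 42355) - 31707) = sqrt(1/(93/53 + 42355) - 31707) = sqrt(1/(2244908/53) - 31707) = sqrt(53/2244908 - 31707) = sqrt(-71179297903/2244908) = I*sqrt(39947743824206981)/1122454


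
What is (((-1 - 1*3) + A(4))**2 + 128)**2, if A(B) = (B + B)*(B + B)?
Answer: 13897984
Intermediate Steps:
A(B) = 4*B**2 (A(B) = (2*B)*(2*B) = 4*B**2)
(((-1 - 1*3) + A(4))**2 + 128)**2 = (((-1 - 1*3) + 4*4**2)**2 + 128)**2 = (((-1 - 3) + 4*16)**2 + 128)**2 = ((-4 + 64)**2 + 128)**2 = (60**2 + 128)**2 = (3600 + 128)**2 = 3728**2 = 13897984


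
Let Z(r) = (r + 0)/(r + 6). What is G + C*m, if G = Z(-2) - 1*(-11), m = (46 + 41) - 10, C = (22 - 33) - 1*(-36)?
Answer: 3871/2 ≈ 1935.5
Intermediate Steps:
Z(r) = r/(6 + r)
C = 25 (C = -11 + 36 = 25)
m = 77 (m = 87 - 10 = 77)
G = 21/2 (G = -2/(6 - 2) - 1*(-11) = -2/4 + 11 = -2*¼ + 11 = -½ + 11 = 21/2 ≈ 10.500)
G + C*m = 21/2 + 25*77 = 21/2 + 1925 = 3871/2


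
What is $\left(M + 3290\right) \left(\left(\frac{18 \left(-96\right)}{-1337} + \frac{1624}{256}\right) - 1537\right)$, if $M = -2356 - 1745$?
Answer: $\frac{53065596111}{42784} \approx 1.2403 \cdot 10^{6}$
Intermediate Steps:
$M = -4101$
$\left(M + 3290\right) \left(\left(\frac{18 \left(-96\right)}{-1337} + \frac{1624}{256}\right) - 1537\right) = \left(-4101 + 3290\right) \left(\left(\frac{18 \left(-96\right)}{-1337} + \frac{1624}{256}\right) - 1537\right) = - 811 \left(\left(\left(-1728\right) \left(- \frac{1}{1337}\right) + 1624 \cdot \frac{1}{256}\right) - 1537\right) = - 811 \left(\left(\frac{1728}{1337} + \frac{203}{32}\right) - 1537\right) = - 811 \left(\frac{326707}{42784} - 1537\right) = \left(-811\right) \left(- \frac{65432301}{42784}\right) = \frac{53065596111}{42784}$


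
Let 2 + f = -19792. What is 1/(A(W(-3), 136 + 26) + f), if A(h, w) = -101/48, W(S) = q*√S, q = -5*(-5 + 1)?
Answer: -48/950213 ≈ -5.0515e-5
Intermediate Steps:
f = -19794 (f = -2 - 19792 = -19794)
q = 20 (q = -5*(-4) = 20)
W(S) = 20*√S
A(h, w) = -101/48 (A(h, w) = -101*1/48 = -101/48)
1/(A(W(-3), 136 + 26) + f) = 1/(-101/48 - 19794) = 1/(-950213/48) = -48/950213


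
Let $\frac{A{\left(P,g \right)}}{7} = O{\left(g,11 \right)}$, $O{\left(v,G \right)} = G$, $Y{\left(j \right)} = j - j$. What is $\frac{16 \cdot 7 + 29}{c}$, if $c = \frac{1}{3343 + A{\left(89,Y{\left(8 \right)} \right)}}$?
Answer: $482220$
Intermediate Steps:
$Y{\left(j \right)} = 0$
$A{\left(P,g \right)} = 77$ ($A{\left(P,g \right)} = 7 \cdot 11 = 77$)
$c = \frac{1}{3420}$ ($c = \frac{1}{3343 + 77} = \frac{1}{3420} \approx 0.0002924$)
$\frac{16 \cdot 7 + 29}{c} = \left(16 \cdot 7 + 29\right) \frac{1}{\frac{1}{3420}} = \left(112 + 29\right) 3420 = 141 \cdot 3420 = 482220$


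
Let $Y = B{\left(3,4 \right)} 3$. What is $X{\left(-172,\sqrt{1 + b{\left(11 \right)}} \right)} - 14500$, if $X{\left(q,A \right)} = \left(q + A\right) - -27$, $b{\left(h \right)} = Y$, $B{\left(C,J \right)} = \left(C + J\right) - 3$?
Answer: $-14645 + \sqrt{13} \approx -14641.0$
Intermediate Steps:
$B{\left(C,J \right)} = -3 + C + J$
$Y = 12$ ($Y = \left(-3 + 3 + 4\right) 3 = 4 \cdot 3 = 12$)
$b{\left(h \right)} = 12$
$X{\left(q,A \right)} = 27 + A + q$ ($X{\left(q,A \right)} = \left(A + q\right) + 27 = 27 + A + q$)
$X{\left(-172,\sqrt{1 + b{\left(11 \right)}} \right)} - 14500 = \left(27 + \sqrt{1 + 12} - 172\right) - 14500 = \left(27 + \sqrt{13} - 172\right) - 14500 = \left(-145 + \sqrt{13}\right) - 14500 = -14645 + \sqrt{13}$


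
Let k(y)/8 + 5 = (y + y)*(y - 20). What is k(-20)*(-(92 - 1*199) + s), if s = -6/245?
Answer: 66885368/49 ≈ 1.3650e+6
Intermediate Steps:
s = -6/245 (s = -6*1/245 = -6/245 ≈ -0.024490)
k(y) = -40 + 16*y*(-20 + y) (k(y) = -40 + 8*((y + y)*(y - 20)) = -40 + 8*((2*y)*(-20 + y)) = -40 + 8*(2*y*(-20 + y)) = -40 + 16*y*(-20 + y))
k(-20)*(-(92 - 1*199) + s) = (-40 - 320*(-20) + 16*(-20)²)*(-(92 - 1*199) - 6/245) = (-40 + 6400 + 16*400)*(-(92 - 199) - 6/245) = (-40 + 6400 + 6400)*(-1*(-107) - 6/245) = 12760*(107 - 6/245) = 12760*(26209/245) = 66885368/49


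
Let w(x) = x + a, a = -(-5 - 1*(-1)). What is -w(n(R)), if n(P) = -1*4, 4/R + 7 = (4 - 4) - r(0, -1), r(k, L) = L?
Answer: 0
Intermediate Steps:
R = -⅔ (R = 4/(-7 + ((4 - 4) - 1*(-1))) = 4/(-7 + (0 + 1)) = 4/(-7 + 1) = 4/(-6) = 4*(-⅙) = -⅔ ≈ -0.66667)
a = 4 (a = -(-5 + 1) = -1*(-4) = 4)
n(P) = -4
w(x) = 4 + x (w(x) = x + 4 = 4 + x)
-w(n(R)) = -(4 - 4) = -1*0 = 0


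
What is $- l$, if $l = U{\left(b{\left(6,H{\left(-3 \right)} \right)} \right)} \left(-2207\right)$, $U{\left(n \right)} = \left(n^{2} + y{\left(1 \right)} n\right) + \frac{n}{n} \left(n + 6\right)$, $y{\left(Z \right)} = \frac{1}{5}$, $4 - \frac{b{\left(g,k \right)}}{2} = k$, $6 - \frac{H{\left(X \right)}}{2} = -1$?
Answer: $843074$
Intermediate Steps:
$H{\left(X \right)} = 14$ ($H{\left(X \right)} = 12 - -2 = 12 + 2 = 14$)
$b{\left(g,k \right)} = 8 - 2 k$
$y{\left(Z \right)} = \frac{1}{5}$
$U{\left(n \right)} = 6 + n^{2} + \frac{6 n}{5}$ ($U{\left(n \right)} = \left(n^{2} + \frac{n}{5}\right) + \frac{n}{n} \left(n + 6\right) = \left(n^{2} + \frac{n}{5}\right) + 1 \left(6 + n\right) = \left(n^{2} + \frac{n}{5}\right) + \left(6 + n\right) = 6 + n^{2} + \frac{6 n}{5}$)
$l = -843074$ ($l = \left(6 + \left(8 - 28\right)^{2} + \frac{6 \left(8 - 28\right)}{5}\right) \left(-2207\right) = \left(6 + \left(-20\right)^{2} + \frac{6}{5} \left(-20\right)\right) \left(-2207\right) = \left(6 + 400 - 24\right) \left(-2207\right) = 382 \left(-2207\right) = -843074$)
$- l = \left(-1\right) \left(-843074\right) = 843074$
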